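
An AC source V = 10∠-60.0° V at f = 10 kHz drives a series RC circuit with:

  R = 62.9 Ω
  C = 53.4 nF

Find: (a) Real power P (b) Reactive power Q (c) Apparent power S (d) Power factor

Step 1 — Angular frequency: ω = 2π·f = 2π·1e+04 = 6.283e+04 rad/s.
Step 2 — Component impedances:
  R: Z = R = 62.9 Ω
  C: Z = 1/(jωC) = -j/(ω·C) = 0 - j298 Ω
Step 3 — Series combination: Z_total = R + C = 62.9 - j298 Ω = 304.6∠-78.1° Ω.
Step 4 — Source phasor: V = 10∠-60.0° V = 5 - j8.66 V.
Step 5 — Current: I = V / Z = 0.03121 + j0.01019 A = 0.03283∠18.1° A.
Step 6 — Complex power: S = V·I* = 0.06779 - j0.3212 VA.
Step 7 — Real power: P = Re(S) = 0.06779 W.
Step 8 — Reactive power: Q = Im(S) = -0.3212 VAR.
Step 9 — Apparent power: |S| = 0.3283 VA.
Step 10 — Power factor: PF = P/|S| = 0.2065 (leading).

(a) P = 0.06779 W  (b) Q = -0.3212 VAR  (c) S = 0.3283 VA  (d) PF = 0.2065 (leading)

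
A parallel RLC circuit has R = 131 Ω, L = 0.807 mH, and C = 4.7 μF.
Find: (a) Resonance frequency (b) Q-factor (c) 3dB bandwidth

Step 1 — Resonance: ω₀ = 1/√(LC) = 1/√(0.000807·4.7e-06) = 1.624e+04 rad/s.
Step 2 — f₀ = ω₀/(2π) = 2584 Hz.
Step 3 — Parallel Q: Q = R/(ω₀L) = 131/(1.624e+04·0.000807) = 9.997.
Step 4 — Bandwidth: Δω = ω₀/Q = 1624 rad/s; BW = Δω/(2π) = 258.5 Hz.

(a) f₀ = 2584 Hz  (b) Q = 9.997  (c) BW = 258.5 Hz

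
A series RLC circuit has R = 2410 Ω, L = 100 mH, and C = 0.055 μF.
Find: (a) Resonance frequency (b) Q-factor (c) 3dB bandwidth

Step 1 — Resonance: ω₀ = 1/√(LC) = 1/√(0.1·5.5e-08) = 1.348e+04 rad/s.
Step 2 — f₀ = ω₀/(2π) = 2146 Hz.
Step 3 — Series Q: Q = ω₀L/R = 1.348e+04·0.1/2410 = 0.5595.
Step 4 — Bandwidth: Δω = ω₀/Q = 2.41e+04 rad/s; BW = Δω/(2π) = 3836 Hz.

(a) f₀ = 2146 Hz  (b) Q = 0.5595  (c) BW = 3836 Hz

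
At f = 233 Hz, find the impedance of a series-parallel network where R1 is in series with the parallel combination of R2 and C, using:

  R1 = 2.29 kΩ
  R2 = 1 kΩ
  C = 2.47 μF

Step 1 — Angular frequency: ω = 2π·f = 2π·233 = 1464 rad/s.
Step 2 — Component impedances:
  R1: Z = R = 2290 Ω
  R2: Z = R = 1000 Ω
  C: Z = 1/(jωC) = -j/(ω·C) = 0 - j276.5 Ω
Step 3 — Parallel branch: R2 || C = 1/(1/R2 + 1/C) = 71.04 - j256.9 Ω.
Step 4 — Series with R1: Z_total = R1 + (R2 || C) = 2361 - j256.9 Ω = 2375∠-6.2° Ω.

Z = 2361 - j256.9 Ω = 2375∠-6.2° Ω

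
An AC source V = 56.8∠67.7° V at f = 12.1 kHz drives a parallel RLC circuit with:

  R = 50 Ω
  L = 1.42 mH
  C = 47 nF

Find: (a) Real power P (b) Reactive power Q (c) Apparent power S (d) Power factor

Step 1 — Angular frequency: ω = 2π·f = 2π·1.21e+04 = 7.603e+04 rad/s.
Step 2 — Component impedances:
  R: Z = R = 50 Ω
  L: Z = jωL = j·7.603e+04·0.00142 = 0 + j108 Ω
  C: Z = 1/(jωC) = -j/(ω·C) = 0 - j279.9 Ω
Step 3 — Parallel combination: 1/Z_total = 1/R + 1/L + 1/C; Z_total = 46.26 + j13.16 Ω = 48.09∠15.9° Ω.
Step 4 — Source phasor: V = 56.8∠67.7° V = 21.55 + j52.55 V.
Step 5 — Current: I = V / Z = 0.7301 + j0.9284 A = 1.181∠51.8° A.
Step 6 — Complex power: S = V·I* = 64.52 + j18.36 VA.
Step 7 — Real power: P = Re(S) = 64.52 W.
Step 8 — Reactive power: Q = Im(S) = 18.36 VAR.
Step 9 — Apparent power: |S| = 67.09 VA.
Step 10 — Power factor: PF = P/|S| = 0.9618 (lagging).

(a) P = 64.52 W  (b) Q = 18.36 VAR  (c) S = 67.09 VA  (d) PF = 0.9618 (lagging)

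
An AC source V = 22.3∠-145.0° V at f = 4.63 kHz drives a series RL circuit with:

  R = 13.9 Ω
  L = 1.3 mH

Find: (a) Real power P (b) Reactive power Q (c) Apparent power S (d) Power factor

Step 1 — Angular frequency: ω = 2π·f = 2π·4630 = 2.909e+04 rad/s.
Step 2 — Component impedances:
  R: Z = R = 13.9 Ω
  L: Z = jωL = j·2.909e+04·0.0013 = 0 + j37.82 Ω
Step 3 — Series combination: Z_total = R + L = 13.9 + j37.82 Ω = 40.29∠69.8° Ω.
Step 4 — Source phasor: V = 22.3∠-145.0° V = -18.27 - j12.79 V.
Step 5 — Current: I = V / Z = -0.4544 + j0.316 A = 0.5535∠145.2° A.
Step 6 — Complex power: S = V·I* = 4.258 + j11.58 VA.
Step 7 — Real power: P = Re(S) = 4.258 W.
Step 8 — Reactive power: Q = Im(S) = 11.58 VAR.
Step 9 — Apparent power: |S| = 12.34 VA.
Step 10 — Power factor: PF = P/|S| = 0.345 (lagging).

(a) P = 4.258 W  (b) Q = 11.58 VAR  (c) S = 12.34 VA  (d) PF = 0.345 (lagging)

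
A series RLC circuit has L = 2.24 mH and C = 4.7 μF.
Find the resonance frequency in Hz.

Step 1 — Resonance condition Im(Z)=0 gives ω₀ = 1/√(LC).
Step 2 — ω₀ = 1/√(0.00224·4.7e-06) = 9746 rad/s.
Step 3 — f₀ = ω₀/(2π) = 1551 Hz.

f₀ = 1551 Hz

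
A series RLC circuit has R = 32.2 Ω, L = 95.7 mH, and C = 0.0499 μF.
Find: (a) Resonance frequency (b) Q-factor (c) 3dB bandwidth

Step 1 — Resonance: ω₀ = 1/√(LC) = 1/√(0.0957·4.99e-08) = 1.447e+04 rad/s.
Step 2 — f₀ = ω₀/(2π) = 2303 Hz.
Step 3 — Series Q: Q = ω₀L/R = 1.447e+04·0.0957/32.2 = 43.01.
Step 4 — Bandwidth: Δω = ω₀/Q = 336.5 rad/s; BW = Δω/(2π) = 53.55 Hz.

(a) f₀ = 2303 Hz  (b) Q = 43.01  (c) BW = 53.55 Hz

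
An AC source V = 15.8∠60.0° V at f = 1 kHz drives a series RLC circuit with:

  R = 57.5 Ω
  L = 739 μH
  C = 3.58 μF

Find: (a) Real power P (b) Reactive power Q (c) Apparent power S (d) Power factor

Step 1 — Angular frequency: ω = 2π·f = 2π·1000 = 6283 rad/s.
Step 2 — Component impedances:
  R: Z = R = 57.5 Ω
  L: Z = jωL = j·6283·0.000739 = 0 + j4.643 Ω
  C: Z = 1/(jωC) = -j/(ω·C) = 0 - j44.46 Ω
Step 3 — Series combination: Z_total = R + L + C = 57.5 - j39.81 Ω = 69.94∠-34.7° Ω.
Step 4 — Source phasor: V = 15.8∠60.0° V = 7.9 + j13.68 V.
Step 5 — Current: I = V / Z = -0.01851 + j0.2252 A = 0.2259∠94.7° A.
Step 6 — Complex power: S = V·I* = 2.935 - j2.032 VA.
Step 7 — Real power: P = Re(S) = 2.935 W.
Step 8 — Reactive power: Q = Im(S) = -2.032 VAR.
Step 9 — Apparent power: |S| = 3.569 VA.
Step 10 — Power factor: PF = P/|S| = 0.8222 (leading).

(a) P = 2.935 W  (b) Q = -2.032 VAR  (c) S = 3.569 VA  (d) PF = 0.8222 (leading)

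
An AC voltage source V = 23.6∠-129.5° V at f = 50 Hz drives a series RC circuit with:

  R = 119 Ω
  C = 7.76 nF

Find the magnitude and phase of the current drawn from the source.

Step 1 — Angular frequency: ω = 2π·f = 2π·50 = 314.2 rad/s.
Step 2 — Component impedances:
  R: Z = R = 119 Ω
  C: Z = 1/(jωC) = -j/(ω·C) = 0 - j4.102e+05 Ω
Step 3 — Series combination: Z_total = R + C = 119 - j4.102e+05 Ω = 4.102e+05∠-90.0° Ω.
Step 4 — Source phasor: V = 23.6∠-129.5° V = -15.01 - j18.21 V.
Step 5 — Ohm's law: I = V / Z_total = (-15.01 - j18.21) / (119 - j4.102e+05) = 4.438e-05 - j3.661e-05 A.
Step 6 — Convert to polar: |I| = 5.753e-05 A, ∠I = -39.5°.

I = 5.753e-05∠-39.5° A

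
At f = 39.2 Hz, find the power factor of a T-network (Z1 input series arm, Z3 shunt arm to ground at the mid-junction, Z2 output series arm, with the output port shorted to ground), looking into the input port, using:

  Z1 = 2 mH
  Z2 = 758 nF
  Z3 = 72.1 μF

Step 1 — Angular frequency: ω = 2π·f = 2π·39.2 = 246.3 rad/s.
Step 2 — Component impedances:
  Z1: Z = jωL = j·246.3·0.002 = 0 + j0.4926 Ω
  Z2: Z = 1/(jωC) = -j/(ω·C) = 0 - j5356 Ω
  Z3: Z = 1/(jωC) = -j/(ω·C) = 0 - j56.31 Ω
Step 3 — With the output port shorted to ground, the output series arm Z2 runs from the junction to ground; the shunt arm Z3 also runs from the junction to ground. They appear in parallel: Z3 || Z2 = 0 - j55.73 Ω.
Step 4 — Series with input arm Z1: Z_in = Z1 + (Z3 || Z2) = 0 - j55.23 Ω = 55.23∠-90.0° Ω.
Step 5 — Power factor: PF = cos(φ) = Re(Z)/|Z| = 0/55.23 = 0.
Step 6 — Type: Im(Z) = -55.23 ⇒ leading (phase φ = -90.0°).

PF = 0 (leading, φ = -90.0°)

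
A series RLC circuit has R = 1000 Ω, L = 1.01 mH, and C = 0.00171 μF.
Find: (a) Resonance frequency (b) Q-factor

Step 1 — Resonance condition Im(Z)=0 gives ω₀ = 1/√(LC).
Step 2 — ω₀ = 1/√(0.00101·1.71e-09) = 7.609e+05 rad/s.
Step 3 — f₀ = ω₀/(2π) = 1.211e+05 Hz.
Step 4 — Series Q: Q = ω₀L/R = 7.609e+05·0.00101/1000 = 0.7685.

(a) f₀ = 1.211e+05 Hz  (b) Q = 0.7685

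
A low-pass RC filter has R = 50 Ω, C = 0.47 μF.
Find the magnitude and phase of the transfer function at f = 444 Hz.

Step 1 — Angular frequency: ω = 2π·444 = 2790 rad/s.
Step 2 — Transfer function: H(jω) = 1/(1 + jωRC).
Step 3 — Denominator: 1 + jωRC = 1 + j·2790·50·4.7e-07 = 1 + j0.06556.
Step 4 — H = 0.9957 - j0.06528.
Step 5 — Magnitude: |H| = 0.9979 (-0.0 dB); phase: φ = -3.8°.

|H| = 0.9979 (-0.0 dB), φ = -3.8°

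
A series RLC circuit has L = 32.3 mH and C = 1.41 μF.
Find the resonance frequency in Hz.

Step 1 — Resonance condition Im(Z)=0 gives ω₀ = 1/√(LC).
Step 2 — ω₀ = 1/√(0.0323·1.41e-06) = 4686 rad/s.
Step 3 — f₀ = ω₀/(2π) = 745.8 Hz.

f₀ = 745.8 Hz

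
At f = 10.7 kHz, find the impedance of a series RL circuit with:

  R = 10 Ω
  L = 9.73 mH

Step 1 — Angular frequency: ω = 2π·f = 2π·1.07e+04 = 6.723e+04 rad/s.
Step 2 — Component impedances:
  R: Z = R = 10 Ω
  L: Z = jωL = j·6.723e+04·0.00973 = 0 + j654.1 Ω
Step 3 — Series combination: Z_total = R + L = 10 + j654.1 Ω = 654.2∠89.1° Ω.

Z = 10 + j654.1 Ω = 654.2∠89.1° Ω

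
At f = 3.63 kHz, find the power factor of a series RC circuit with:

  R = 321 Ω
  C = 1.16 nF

Step 1 — Angular frequency: ω = 2π·f = 2π·3630 = 2.281e+04 rad/s.
Step 2 — Component impedances:
  R: Z = R = 321 Ω
  C: Z = 1/(jωC) = -j/(ω·C) = 0 - j3.78e+04 Ω
Step 3 — Series combination: Z_total = R + C = 321 - j3.78e+04 Ω = 3.78e+04∠-89.5° Ω.
Step 4 — Power factor: PF = cos(φ) = Re(Z)/|Z| = 321/3.78e+04 = 0.008492.
Step 5 — Type: Im(Z) = -3.78e+04 ⇒ leading (phase φ = -89.5°).

PF = 0.008492 (leading, φ = -89.5°)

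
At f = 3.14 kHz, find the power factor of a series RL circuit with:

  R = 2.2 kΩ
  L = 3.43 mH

Step 1 — Angular frequency: ω = 2π·f = 2π·3140 = 1.973e+04 rad/s.
Step 2 — Component impedances:
  R: Z = R = 2200 Ω
  L: Z = jωL = j·1.973e+04·0.00343 = 0 + j67.67 Ω
Step 3 — Series combination: Z_total = R + L = 2200 + j67.67 Ω = 2201∠1.8° Ω.
Step 4 — Power factor: PF = cos(φ) = Re(Z)/|Z| = 2200/2201 = 0.9995.
Step 5 — Type: Im(Z) = 67.67 ⇒ lagging (phase φ = 1.8°).

PF = 0.9995 (lagging, φ = 1.8°)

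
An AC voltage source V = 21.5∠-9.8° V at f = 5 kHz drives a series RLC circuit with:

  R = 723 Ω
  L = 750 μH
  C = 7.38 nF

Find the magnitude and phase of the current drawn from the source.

Step 1 — Angular frequency: ω = 2π·f = 2π·5000 = 3.142e+04 rad/s.
Step 2 — Component impedances:
  R: Z = R = 723 Ω
  L: Z = jωL = j·3.142e+04·0.00075 = 0 + j23.56 Ω
  C: Z = 1/(jωC) = -j/(ω·C) = 0 - j4313 Ω
Step 3 — Series combination: Z_total = R + L + C = 723 - j4290 Ω = 4350∠-80.4° Ω.
Step 4 — Source phasor: V = 21.5∠-9.8° V = 21.19 - j3.66 V.
Step 5 — Ohm's law: I = V / Z_total = (21.19 - j3.66) / (723 - j4290) = 0.001639 + j0.004663 A.
Step 6 — Convert to polar: |I| = 0.004942 A, ∠I = 70.6°.

I = 0.004942∠70.6° A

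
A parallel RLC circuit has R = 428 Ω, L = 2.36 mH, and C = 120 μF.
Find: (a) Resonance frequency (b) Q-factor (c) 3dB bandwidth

Step 1 — Resonance: ω₀ = 1/√(LC) = 1/√(0.00236·0.00012) = 1879 rad/s.
Step 2 — f₀ = ω₀/(2π) = 299.1 Hz.
Step 3 — Parallel Q: Q = R/(ω₀L) = 428/(1879·0.00236) = 96.51.
Step 4 — Bandwidth: Δω = ω₀/Q = 19.47 rad/s; BW = Δω/(2π) = 3.099 Hz.

(a) f₀ = 299.1 Hz  (b) Q = 96.51  (c) BW = 3.099 Hz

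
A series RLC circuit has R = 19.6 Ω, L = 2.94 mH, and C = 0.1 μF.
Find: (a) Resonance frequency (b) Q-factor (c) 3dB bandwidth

Step 1 — Resonance condition Im(Z)=0 gives ω₀ = 1/√(LC).
Step 2 — ω₀ = 1/√(0.00294·1e-07) = 5.832e+04 rad/s.
Step 3 — f₀ = ω₀/(2π) = 9282 Hz.
Step 4 — Series Q: Q = ω₀L/R = 5.832e+04·0.00294/19.6 = 8.748.
Step 5 — 3dB bandwidth: Δω = ω₀/Q = 6667 rad/s; BW = Δω/(2π) = 1061 Hz.

(a) f₀ = 9282 Hz  (b) Q = 8.748  (c) BW = 1061 Hz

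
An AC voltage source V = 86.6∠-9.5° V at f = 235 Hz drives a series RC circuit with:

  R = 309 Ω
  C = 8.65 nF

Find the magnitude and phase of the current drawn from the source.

Step 1 — Angular frequency: ω = 2π·f = 2π·235 = 1477 rad/s.
Step 2 — Component impedances:
  R: Z = R = 309 Ω
  C: Z = 1/(jωC) = -j/(ω·C) = 0 - j7.83e+04 Ω
Step 3 — Series combination: Z_total = R + C = 309 - j7.83e+04 Ω = 7.83e+04∠-89.8° Ω.
Step 4 — Source phasor: V = 86.6∠-9.5° V = 85.41 - j14.29 V.
Step 5 — Ohm's law: I = V / Z_total = (85.41 - j14.29) / (309 - j7.83e+04) = 0.0001869 + j0.00109 A.
Step 6 — Convert to polar: |I| = 0.001106 A, ∠I = 80.3°.

I = 0.001106∠80.3° A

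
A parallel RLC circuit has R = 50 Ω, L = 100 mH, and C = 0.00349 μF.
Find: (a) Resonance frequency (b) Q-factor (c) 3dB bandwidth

Step 1 — Resonance: ω₀ = 1/√(LC) = 1/√(0.1·3.49e-09) = 5.353e+04 rad/s.
Step 2 — f₀ = ω₀/(2π) = 8519 Hz.
Step 3 — Parallel Q: Q = R/(ω₀L) = 50/(5.353e+04·0.1) = 0.009341.
Step 4 — Bandwidth: Δω = ω₀/Q = 5.731e+06 rad/s; BW = Δω/(2π) = 9.121e+05 Hz.

(a) f₀ = 8519 Hz  (b) Q = 0.009341  (c) BW = 9.121e+05 Hz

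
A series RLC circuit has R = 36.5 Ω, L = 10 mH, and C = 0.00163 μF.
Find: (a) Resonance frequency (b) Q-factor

Step 1 — Resonance condition Im(Z)=0 gives ω₀ = 1/√(LC).
Step 2 — ω₀ = 1/√(0.01·1.63e-09) = 2.477e+05 rad/s.
Step 3 — f₀ = ω₀/(2π) = 3.942e+04 Hz.
Step 4 — Series Q: Q = ω₀L/R = 2.477e+05·0.01/36.5 = 67.86.

(a) f₀ = 3.942e+04 Hz  (b) Q = 67.86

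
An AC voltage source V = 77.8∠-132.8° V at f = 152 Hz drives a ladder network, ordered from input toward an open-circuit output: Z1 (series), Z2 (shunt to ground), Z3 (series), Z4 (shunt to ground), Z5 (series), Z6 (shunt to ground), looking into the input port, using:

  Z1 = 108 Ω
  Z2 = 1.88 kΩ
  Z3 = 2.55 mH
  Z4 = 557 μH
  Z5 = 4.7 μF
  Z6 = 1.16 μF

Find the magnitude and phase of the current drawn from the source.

Step 1 — Angular frequency: ω = 2π·f = 2π·152 = 955 rad/s.
Step 2 — Component impedances:
  Z1: Z = R = 108 Ω
  Z2: Z = R = 1880 Ω
  Z3: Z = jωL = j·955·0.00255 = 0 + j2.435 Ω
  Z4: Z = jωL = j·955·0.000557 = 0 + j0.532 Ω
  Z5: Z = 1/(jωC) = -j/(ω·C) = 0 - j222.8 Ω
  Z6: Z = 1/(jωC) = -j/(ω·C) = 0 - j902.6 Ω
Step 3 — Ladder network (open output): work backward from the far end, alternating series and parallel combinations. Z_in = 108 + j2.968 Ω = 108∠1.6° Ω.
Step 4 — Source phasor: V = 77.8∠-132.8° V = -52.86 - j57.08 V.
Step 5 — Ohm's law: I = V / Z_total = (-52.86 - j57.08) / (108 + j2.968) = -0.5036 - j0.5147 A.
Step 6 — Convert to polar: |I| = 0.7201 A, ∠I = -134.4°.

I = 0.7201∠-134.4° A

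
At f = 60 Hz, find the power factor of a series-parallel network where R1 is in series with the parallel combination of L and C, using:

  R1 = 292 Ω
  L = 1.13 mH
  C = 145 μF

Step 1 — Angular frequency: ω = 2π·f = 2π·60 = 377 rad/s.
Step 2 — Component impedances:
  R1: Z = R = 292 Ω
  L: Z = jωL = j·377·0.00113 = 0 + j0.426 Ω
  C: Z = 1/(jωC) = -j/(ω·C) = 0 - j18.29 Ω
Step 3 — Parallel branch: L || C = 1/(1/L + 1/C) = 0 + j0.4362 Ω.
Step 4 — Series with R1: Z_total = R1 + (L || C) = 292 + j0.4362 Ω = 292∠0.1° Ω.
Step 5 — Power factor: PF = cos(φ) = Re(Z)/|Z| = 292/292 = 1.
Step 6 — Type: Im(Z) = 0.4362 ⇒ lagging (phase φ = 0.1°).

PF = 1 (lagging, φ = 0.1°)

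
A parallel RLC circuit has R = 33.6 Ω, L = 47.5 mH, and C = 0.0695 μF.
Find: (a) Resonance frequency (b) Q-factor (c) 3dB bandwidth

Step 1 — Resonance: ω₀ = 1/√(LC) = 1/√(0.0475·6.95e-08) = 1.74e+04 rad/s.
Step 2 — f₀ = ω₀/(2π) = 2770 Hz.
Step 3 — Parallel Q: Q = R/(ω₀L) = 33.6/(1.74e+04·0.0475) = 0.04064.
Step 4 — Bandwidth: Δω = ω₀/Q = 4.282e+05 rad/s; BW = Δω/(2π) = 6.815e+04 Hz.

(a) f₀ = 2770 Hz  (b) Q = 0.04064  (c) BW = 6.815e+04 Hz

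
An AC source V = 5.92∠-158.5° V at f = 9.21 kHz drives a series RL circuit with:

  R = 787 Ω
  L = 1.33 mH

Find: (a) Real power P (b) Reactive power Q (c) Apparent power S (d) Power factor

Step 1 — Angular frequency: ω = 2π·f = 2π·9210 = 5.787e+04 rad/s.
Step 2 — Component impedances:
  R: Z = R = 787 Ω
  L: Z = jωL = j·5.787e+04·0.00133 = 0 + j76.96 Ω
Step 3 — Series combination: Z_total = R + L = 787 + j76.96 Ω = 790.8∠5.6° Ω.
Step 4 — Source phasor: V = 5.92∠-158.5° V = -5.508 - j2.17 V.
Step 5 — Current: I = V / Z = -0.0072 - j0.002053 A = 0.007487∠-164.1° A.
Step 6 — Complex power: S = V·I* = 0.04411 + j0.004314 VA.
Step 7 — Real power: P = Re(S) = 0.04411 W.
Step 8 — Reactive power: Q = Im(S) = 0.004314 VAR.
Step 9 — Apparent power: |S| = 0.04432 VA.
Step 10 — Power factor: PF = P/|S| = 0.9953 (lagging).

(a) P = 0.04411 W  (b) Q = 0.004314 VAR  (c) S = 0.04432 VA  (d) PF = 0.9953 (lagging)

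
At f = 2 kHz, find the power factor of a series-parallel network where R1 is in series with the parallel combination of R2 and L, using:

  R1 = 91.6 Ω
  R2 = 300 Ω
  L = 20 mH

Step 1 — Angular frequency: ω = 2π·f = 2π·2000 = 1.257e+04 rad/s.
Step 2 — Component impedances:
  R1: Z = R = 91.6 Ω
  R2: Z = R = 300 Ω
  L: Z = jωL = j·1.257e+04·0.02 = 0 + j251.3 Ω
Step 3 — Parallel branch: R2 || L = 1/(1/R2 + 1/L) = 123.7 + j147.7 Ω.
Step 4 — Series with R1: Z_total = R1 + (R2 || L) = 215.3 + j147.7 Ω = 261.1∠34.4° Ω.
Step 5 — Power factor: PF = cos(φ) = Re(Z)/|Z| = 215.32/261.1 = 0.8247.
Step 6 — Type: Im(Z) = 147.7 ⇒ lagging (phase φ = 34.4°).

PF = 0.8247 (lagging, φ = 34.4°)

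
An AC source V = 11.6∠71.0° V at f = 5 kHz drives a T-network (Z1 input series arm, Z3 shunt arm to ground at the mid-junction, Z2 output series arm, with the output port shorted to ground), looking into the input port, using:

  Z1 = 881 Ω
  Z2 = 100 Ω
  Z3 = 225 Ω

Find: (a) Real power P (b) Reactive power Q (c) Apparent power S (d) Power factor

Step 1 — Angular frequency: ω = 2π·f = 2π·5000 = 3.142e+04 rad/s.
Step 2 — Component impedances:
  Z1: Z = R = 881 Ω
  Z2: Z = R = 100 Ω
  Z3: Z = R = 225 Ω
Step 3 — With the output port shorted to ground, the output series arm Z2 runs from the junction to ground; the shunt arm Z3 also runs from the junction to ground. They appear in parallel: Z3 || Z2 = 69.23 Ω.
Step 4 — Series with input arm Z1: Z_in = Z1 + (Z3 || Z2) = 950.2 Ω = 950.2∠0.0° Ω.
Step 5 — Source phasor: V = 11.6∠71.0° V = 3.777 + j10.97 V.
Step 6 — Current: I = V / Z = 0.003974 + j0.01154 A = 0.01221∠71.0° A.
Step 7 — Complex power: S = V·I* = 0.1416 VA.
Step 8 — Real power: P = Re(S) = 0.1416 W.
Step 9 — Reactive power: Q = Im(S) = 0 VAR.
Step 10 — Apparent power: |S| = 0.1416 VA.
Step 11 — Power factor: PF = P/|S| = 1 (unity).

(a) P = 0.1416 W  (b) Q = 0 VAR  (c) S = 0.1416 VA  (d) PF = 1 (unity)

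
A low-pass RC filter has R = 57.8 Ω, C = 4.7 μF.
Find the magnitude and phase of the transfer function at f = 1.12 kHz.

Step 1 — Angular frequency: ω = 2π·1120 = 7037 rad/s.
Step 2 — Transfer function: H(jω) = 1/(1 + jωRC).
Step 3 — Denominator: 1 + jωRC = 1 + j·7037·57.8·4.7e-06 = 1 + j1.912.
Step 4 — H = 0.2148 - j0.4107.
Step 5 — Magnitude: |H| = 0.4635 (-6.7 dB); phase: φ = -62.4°.

|H| = 0.4635 (-6.7 dB), φ = -62.4°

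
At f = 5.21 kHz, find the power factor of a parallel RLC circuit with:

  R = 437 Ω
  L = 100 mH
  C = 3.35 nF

Step 1 — Angular frequency: ω = 2π·f = 2π·5210 = 3.274e+04 rad/s.
Step 2 — Component impedances:
  R: Z = R = 437 Ω
  L: Z = jωL = j·3.274e+04·0.1 = 0 + j3274 Ω
  C: Z = 1/(jωC) = -j/(ω·C) = 0 - j9119 Ω
Step 3 — Parallel combination: 1/Z_total = 1/R + 1/L + 1/C; Z_total = 433.8 + j37.12 Ω = 435.4∠4.9° Ω.
Step 4 — Power factor: PF = cos(φ) = Re(Z)/|Z| = 433.823/435.409 = 0.9964.
Step 5 — Type: Im(Z) = 37.12 ⇒ lagging (phase φ = 4.9°).

PF = 0.9964 (lagging, φ = 4.9°)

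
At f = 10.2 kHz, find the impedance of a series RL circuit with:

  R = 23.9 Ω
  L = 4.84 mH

Step 1 — Angular frequency: ω = 2π·f = 2π·1.02e+04 = 6.409e+04 rad/s.
Step 2 — Component impedances:
  R: Z = R = 23.9 Ω
  L: Z = jωL = j·6.409e+04·0.00484 = 0 + j310.2 Ω
Step 3 — Series combination: Z_total = R + L = 23.9 + j310.2 Ω = 311.1∠85.6° Ω.

Z = 23.9 + j310.2 Ω = 311.1∠85.6° Ω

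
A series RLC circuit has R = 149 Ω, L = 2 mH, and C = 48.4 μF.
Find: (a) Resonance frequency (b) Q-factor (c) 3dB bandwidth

Step 1 — Resonance: ω₀ = 1/√(LC) = 1/√(0.002·4.84e-05) = 3214 rad/s.
Step 2 — f₀ = ω₀/(2π) = 511.5 Hz.
Step 3 — Series Q: Q = ω₀L/R = 3214·0.002/149 = 0.04314.
Step 4 — Bandwidth: Δω = ω₀/Q = 7.45e+04 rad/s; BW = Δω/(2π) = 1.186e+04 Hz.

(a) f₀ = 511.5 Hz  (b) Q = 0.04314  (c) BW = 1.186e+04 Hz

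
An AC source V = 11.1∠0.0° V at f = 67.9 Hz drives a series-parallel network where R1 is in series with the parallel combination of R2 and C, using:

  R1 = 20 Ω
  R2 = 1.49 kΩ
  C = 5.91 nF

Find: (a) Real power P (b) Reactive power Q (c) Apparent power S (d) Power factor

Step 1 — Angular frequency: ω = 2π·f = 2π·67.9 = 426.6 rad/s.
Step 2 — Component impedances:
  R1: Z = R = 20 Ω
  R2: Z = R = 1490 Ω
  C: Z = 1/(jωC) = -j/(ω·C) = 0 - j3.966e+05 Ω
Step 3 — Parallel branch: R2 || C = 1/(1/R2 + 1/C) = 1490 - j5.598 Ω.
Step 4 — Series with R1: Z_total = R1 + (R2 || C) = 1510 - j5.598 Ω = 1510∠-0.2° Ω.
Step 5 — Source phasor: V = 11.1∠0.0° V = 11.1 V.
Step 6 — Current: I = V / Z = 0.007351 + j2.725e-05 A = 0.007351∠0.2° A.
Step 7 — Complex power: S = V·I* = 0.0816 - j0.0003025 VA.
Step 8 — Real power: P = Re(S) = 0.0816 W.
Step 9 — Reactive power: Q = Im(S) = -0.0003025 VAR.
Step 10 — Apparent power: |S| = 0.0816 VA.
Step 11 — Power factor: PF = P/|S| = 1 (leading).

(a) P = 0.0816 W  (b) Q = -0.0003025 VAR  (c) S = 0.0816 VA  (d) PF = 1 (leading)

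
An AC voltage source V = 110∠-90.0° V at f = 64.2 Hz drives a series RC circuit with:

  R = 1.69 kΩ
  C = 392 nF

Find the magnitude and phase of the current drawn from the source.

Step 1 — Angular frequency: ω = 2π·f = 2π·64.2 = 403.4 rad/s.
Step 2 — Component impedances:
  R: Z = R = 1690 Ω
  C: Z = 1/(jωC) = -j/(ω·C) = 0 - j6324 Ω
Step 3 — Series combination: Z_total = R + C = 1690 - j6324 Ω = 6546∠-75.0° Ω.
Step 4 — Source phasor: V = 110∠-90.0° V = 0 - j110 V.
Step 5 — Ohm's law: I = V / Z_total = (0 - j110) / (1690 - j6324) = 0.01623 - j0.004338 A.
Step 6 — Convert to polar: |I| = 0.0168 A, ∠I = -15.0°.

I = 0.0168∠-15.0° A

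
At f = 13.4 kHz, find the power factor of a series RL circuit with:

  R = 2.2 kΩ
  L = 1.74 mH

Step 1 — Angular frequency: ω = 2π·f = 2π·1.34e+04 = 8.419e+04 rad/s.
Step 2 — Component impedances:
  R: Z = R = 2200 Ω
  L: Z = jωL = j·8.419e+04·0.00174 = 0 + j146.5 Ω
Step 3 — Series combination: Z_total = R + L = 2200 + j146.5 Ω = 2205∠3.8° Ω.
Step 4 — Power factor: PF = cos(φ) = Re(Z)/|Z| = 2200/2204.9 = 0.9978.
Step 5 — Type: Im(Z) = 146.5 ⇒ lagging (phase φ = 3.8°).

PF = 0.9978 (lagging, φ = 3.8°)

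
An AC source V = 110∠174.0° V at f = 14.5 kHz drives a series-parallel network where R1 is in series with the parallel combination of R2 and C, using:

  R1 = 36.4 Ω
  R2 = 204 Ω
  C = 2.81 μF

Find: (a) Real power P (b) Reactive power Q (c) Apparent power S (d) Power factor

Step 1 — Angular frequency: ω = 2π·f = 2π·1.45e+04 = 9.111e+04 rad/s.
Step 2 — Component impedances:
  R1: Z = R = 36.4 Ω
  R2: Z = R = 204 Ω
  C: Z = 1/(jωC) = -j/(ω·C) = 0 - j3.906 Ω
Step 3 — Parallel branch: R2 || C = 1/(1/R2 + 1/C) = 0.07477 - j3.905 Ω.
Step 4 — Series with R1: Z_total = R1 + (R2 || C) = 36.47 - j3.905 Ω = 36.68∠-6.1° Ω.
Step 5 — Source phasor: V = 110∠174.0° V = -109.4 + j11.5 V.
Step 6 — Current: I = V / Z = -2.999 - j0.005775 A = 2.999∠-179.9° A.
Step 7 — Complex power: S = V·I* = 328 - j35.11 VA.
Step 8 — Real power: P = Re(S) = 328 W.
Step 9 — Reactive power: Q = Im(S) = -35.11 VAR.
Step 10 — Apparent power: |S| = 329.9 VA.
Step 11 — Power factor: PF = P/|S| = 0.9943 (leading).

(a) P = 328 W  (b) Q = -35.11 VAR  (c) S = 329.9 VA  (d) PF = 0.9943 (leading)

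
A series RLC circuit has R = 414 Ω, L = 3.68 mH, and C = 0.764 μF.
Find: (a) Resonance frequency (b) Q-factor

Step 1 — Resonance condition Im(Z)=0 gives ω₀ = 1/√(LC).
Step 2 — ω₀ = 1/√(0.00368·7.64e-07) = 1.886e+04 rad/s.
Step 3 — f₀ = ω₀/(2π) = 3002 Hz.
Step 4 — Series Q: Q = ω₀L/R = 1.886e+04·0.00368/414 = 0.1676.

(a) f₀ = 3002 Hz  (b) Q = 0.1676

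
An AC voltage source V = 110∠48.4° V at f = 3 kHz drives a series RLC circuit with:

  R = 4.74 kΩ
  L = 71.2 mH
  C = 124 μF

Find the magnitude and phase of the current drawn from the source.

Step 1 — Angular frequency: ω = 2π·f = 2π·3000 = 1.885e+04 rad/s.
Step 2 — Component impedances:
  R: Z = R = 4740 Ω
  L: Z = jωL = j·1.885e+04·0.0712 = 0 + j1342 Ω
  C: Z = 1/(jωC) = -j/(ω·C) = 0 - j0.4278 Ω
Step 3 — Series combination: Z_total = R + L + C = 4740 + j1342 Ω = 4926∠15.8° Ω.
Step 4 — Source phasor: V = 110∠48.4° V = 73.03 + j82.26 V.
Step 5 — Ohm's law: I = V / Z_total = (73.03 + j82.26) / (4740 + j1342) = 0.01881 + j0.01203 A.
Step 6 — Convert to polar: |I| = 0.02233 A, ∠I = 32.6°.

I = 0.02233∠32.6° A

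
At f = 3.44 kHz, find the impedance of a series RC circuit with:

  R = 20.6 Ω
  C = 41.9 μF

Step 1 — Angular frequency: ω = 2π·f = 2π·3440 = 2.161e+04 rad/s.
Step 2 — Component impedances:
  R: Z = R = 20.6 Ω
  C: Z = 1/(jωC) = -j/(ω·C) = 0 - j1.104 Ω
Step 3 — Series combination: Z_total = R + C = 20.6 - j1.104 Ω = 20.63∠-3.1° Ω.

Z = 20.6 - j1.104 Ω = 20.63∠-3.1° Ω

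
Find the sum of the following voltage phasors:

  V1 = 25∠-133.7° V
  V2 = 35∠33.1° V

Step 1 — Convert each phasor to rectangular form:
  V1 = 25·(cos(-133.7°) + j·sin(-133.7°)) = -17.27 - j18.07 V
  V2 = 35·(cos(33.1°) + j·sin(33.1°)) = 29.32 + j19.11 V
Step 2 — Sum components: V_total = 12.05 + j1.039 V.
Step 3 — Convert to polar: |V_total| = 12.09 V, ∠V_total = 4.9°.

V_total = 12.09∠4.9° V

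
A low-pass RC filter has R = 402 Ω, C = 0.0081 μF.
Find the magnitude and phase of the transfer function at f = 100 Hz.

Step 1 — Angular frequency: ω = 2π·100 = 628.3 rad/s.
Step 2 — Transfer function: H(jω) = 1/(1 + jωRC).
Step 3 — Denominator: 1 + jωRC = 1 + j·628.3·402·8.1e-09 = 1 + j0.002046.
Step 4 — H = 1 - j0.002046.
Step 5 — Magnitude: |H| = 1 (-0.0 dB); phase: φ = -0.1°.

|H| = 1 (-0.0 dB), φ = -0.1°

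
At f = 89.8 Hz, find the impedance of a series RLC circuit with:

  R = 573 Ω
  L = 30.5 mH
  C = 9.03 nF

Step 1 — Angular frequency: ω = 2π·f = 2π·89.8 = 564.2 rad/s.
Step 2 — Component impedances:
  R: Z = R = 573 Ω
  L: Z = jωL = j·564.2·0.0305 = 0 + j17.21 Ω
  C: Z = 1/(jωC) = -j/(ω·C) = 0 - j1.963e+05 Ω
Step 3 — Series combination: Z_total = R + L + C = 573 - j1.963e+05 Ω = 1.963e+05∠-89.8° Ω.

Z = 573 - j1.963e+05 Ω = 1.963e+05∠-89.8° Ω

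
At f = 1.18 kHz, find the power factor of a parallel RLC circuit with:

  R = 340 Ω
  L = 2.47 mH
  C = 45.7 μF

Step 1 — Angular frequency: ω = 2π·f = 2π·1180 = 7414 rad/s.
Step 2 — Component impedances:
  R: Z = R = 340 Ω
  L: Z = jωL = j·7414·0.00247 = 0 + j18.31 Ω
  C: Z = 1/(jωC) = -j/(ω·C) = 0 - j2.951 Ω
Step 3 — Parallel combination: 1/Z_total = 1/R + 1/L + 1/C; Z_total = 0.03641 - j3.518 Ω = 3.518∠-89.4° Ω.
Step 4 — Power factor: PF = cos(φ) = Re(Z)/|Z| = 0.03641/3.518 = 0.01035.
Step 5 — Type: Im(Z) = -3.518 ⇒ leading (phase φ = -89.4°).

PF = 0.01035 (leading, φ = -89.4°)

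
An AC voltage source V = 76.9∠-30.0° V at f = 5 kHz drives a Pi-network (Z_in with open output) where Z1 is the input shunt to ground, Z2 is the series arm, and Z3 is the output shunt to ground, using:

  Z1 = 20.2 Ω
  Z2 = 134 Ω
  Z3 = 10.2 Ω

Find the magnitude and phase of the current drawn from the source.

Step 1 — Angular frequency: ω = 2π·f = 2π·5000 = 3.142e+04 rad/s.
Step 2 — Component impedances:
  Z1: Z = R = 20.2 Ω
  Z2: Z = R = 134 Ω
  Z3: Z = R = 10.2 Ω
Step 3 — With open output, the series arm Z2 and the output shunt Z3 appear in series to ground: Z2 + Z3 = 144.2 Ω.
Step 4 — Parallel with input shunt Z1: Z_in = Z1 || (Z2 + Z3) = 17.72 Ω = 17.72∠0.0° Ω.
Step 5 — Source phasor: V = 76.9∠-30.0° V = 66.6 - j38.45 V.
Step 6 — Ohm's law: I = V / Z_total = (66.6 - j38.45) / (17.72) = 3.759 - j2.17 A.
Step 7 — Convert to polar: |I| = 4.34 A, ∠I = -30.0°.

I = 4.34∠-30.0° A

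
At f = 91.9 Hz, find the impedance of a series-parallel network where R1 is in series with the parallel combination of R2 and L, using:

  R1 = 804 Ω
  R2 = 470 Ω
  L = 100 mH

Step 1 — Angular frequency: ω = 2π·f = 2π·91.9 = 577.4 rad/s.
Step 2 — Component impedances:
  R1: Z = R = 804 Ω
  R2: Z = R = 470 Ω
  L: Z = jωL = j·577.4·0.1 = 0 + j57.74 Ω
Step 3 — Parallel branch: R2 || L = 1/(1/R2 + 1/L) = 6.989 + j56.88 Ω.
Step 4 — Series with R1: Z_total = R1 + (R2 || L) = 811 + j56.88 Ω = 813∠4.0° Ω.

Z = 811 + j56.88 Ω = 813∠4.0° Ω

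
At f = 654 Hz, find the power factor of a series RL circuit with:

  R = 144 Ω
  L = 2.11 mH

Step 1 — Angular frequency: ω = 2π·f = 2π·654 = 4109 rad/s.
Step 2 — Component impedances:
  R: Z = R = 144 Ω
  L: Z = jωL = j·4109·0.00211 = 0 + j8.67 Ω
Step 3 — Series combination: Z_total = R + L = 144 + j8.67 Ω = 144.3∠3.4° Ω.
Step 4 — Power factor: PF = cos(φ) = Re(Z)/|Z| = 144/144.26 = 0.9982.
Step 5 — Type: Im(Z) = 8.67 ⇒ lagging (phase φ = 3.4°).

PF = 0.9982 (lagging, φ = 3.4°)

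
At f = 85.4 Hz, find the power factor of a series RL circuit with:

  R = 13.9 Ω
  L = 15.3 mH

Step 1 — Angular frequency: ω = 2π·f = 2π·85.4 = 536.6 rad/s.
Step 2 — Component impedances:
  R: Z = R = 13.9 Ω
  L: Z = jωL = j·536.6·0.0153 = 0 + j8.21 Ω
Step 3 — Series combination: Z_total = R + L = 13.9 + j8.21 Ω = 16.14∠30.6° Ω.
Step 4 — Power factor: PF = cos(φ) = Re(Z)/|Z| = 13.9/16.1434 = 0.861.
Step 5 — Type: Im(Z) = 8.21 ⇒ lagging (phase φ = 30.6°).

PF = 0.861 (lagging, φ = 30.6°)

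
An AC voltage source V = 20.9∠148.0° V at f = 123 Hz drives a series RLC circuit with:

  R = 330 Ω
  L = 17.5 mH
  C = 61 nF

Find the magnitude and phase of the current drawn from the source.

Step 1 — Angular frequency: ω = 2π·f = 2π·123 = 772.8 rad/s.
Step 2 — Component impedances:
  R: Z = R = 330 Ω
  L: Z = jωL = j·772.8·0.0175 = 0 + j13.52 Ω
  C: Z = 1/(jωC) = -j/(ω·C) = 0 - j2.121e+04 Ω
Step 3 — Series combination: Z_total = R + L + C = 330 - j2.12e+04 Ω = 2.12e+04∠-89.1° Ω.
Step 4 — Source phasor: V = 20.9∠148.0° V = -17.72 + j11.08 V.
Step 5 — Ohm's law: I = V / Z_total = (-17.72 + j11.08) / (330 - j2.12e+04) = -0.0005353 - j0.0008278 A.
Step 6 — Convert to polar: |I| = 0.0009858 A, ∠I = -122.9°.

I = 0.0009858∠-122.9° A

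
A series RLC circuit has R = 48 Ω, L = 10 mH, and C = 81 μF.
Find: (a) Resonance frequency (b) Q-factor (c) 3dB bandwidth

Step 1 — Resonance condition Im(Z)=0 gives ω₀ = 1/√(LC).
Step 2 — ω₀ = 1/√(0.01·8.1e-05) = 1111 rad/s.
Step 3 — f₀ = ω₀/(2π) = 176.8 Hz.
Step 4 — Series Q: Q = ω₀L/R = 1111·0.01/48 = 0.2315.
Step 5 — 3dB bandwidth: Δω = ω₀/Q = 4800 rad/s; BW = Δω/(2π) = 763.9 Hz.

(a) f₀ = 176.8 Hz  (b) Q = 0.2315  (c) BW = 763.9 Hz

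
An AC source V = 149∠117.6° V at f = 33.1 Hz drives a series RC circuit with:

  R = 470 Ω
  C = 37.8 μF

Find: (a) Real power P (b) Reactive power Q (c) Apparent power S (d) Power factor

Step 1 — Angular frequency: ω = 2π·f = 2π·33.1 = 208 rad/s.
Step 2 — Component impedances:
  R: Z = R = 470 Ω
  C: Z = 1/(jωC) = -j/(ω·C) = 0 - j127.2 Ω
Step 3 — Series combination: Z_total = R + C = 470 - j127.2 Ω = 486.9∠-15.1° Ω.
Step 4 — Source phasor: V = 149∠117.6° V = -69.03 + j132 V.
Step 5 — Current: I = V / Z = -0.2077 + j0.2247 A = 0.306∠132.7° A.
Step 6 — Complex power: S = V·I* = 44.01 - j11.91 VA.
Step 7 — Real power: P = Re(S) = 44.01 W.
Step 8 — Reactive power: Q = Im(S) = -11.91 VAR.
Step 9 — Apparent power: |S| = 45.6 VA.
Step 10 — Power factor: PF = P/|S| = 0.9653 (leading).

(a) P = 44.01 W  (b) Q = -11.91 VAR  (c) S = 45.6 VA  (d) PF = 0.9653 (leading)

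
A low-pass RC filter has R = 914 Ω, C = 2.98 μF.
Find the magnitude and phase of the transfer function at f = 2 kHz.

Step 1 — Angular frequency: ω = 2π·2000 = 1.257e+04 rad/s.
Step 2 — Transfer function: H(jω) = 1/(1 + jωRC).
Step 3 — Denominator: 1 + jωRC = 1 + j·1.257e+04·914·2.98e-06 = 1 + j34.23.
Step 4 — H = 0.0008529 - j0.02919.
Step 5 — Magnitude: |H| = 0.0292 (-30.7 dB); phase: φ = -88.3°.

|H| = 0.0292 (-30.7 dB), φ = -88.3°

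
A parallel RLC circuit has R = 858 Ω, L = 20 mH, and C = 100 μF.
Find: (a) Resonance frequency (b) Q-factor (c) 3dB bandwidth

Step 1 — Resonance: ω₀ = 1/√(LC) = 1/√(0.02·0.0001) = 707.1 rad/s.
Step 2 — f₀ = ω₀/(2π) = 112.5 Hz.
Step 3 — Parallel Q: Q = R/(ω₀L) = 858/(707.1·0.02) = 60.67.
Step 4 — Bandwidth: Δω = ω₀/Q = 11.66 rad/s; BW = Δω/(2π) = 1.855 Hz.

(a) f₀ = 112.5 Hz  (b) Q = 60.67  (c) BW = 1.855 Hz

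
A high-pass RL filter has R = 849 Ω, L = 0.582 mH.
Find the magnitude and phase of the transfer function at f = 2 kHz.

Step 1 — Angular frequency: ω = 2π·2000 = 1.257e+04 rad/s.
Step 2 — Transfer function: H(jω) = jωL/(R + jωL).
Step 3 — Numerator jωL = j·7.314; denominator R + jωL = 849 + j7.314.
Step 4 — H = 7.42e-05 + j0.008614.
Step 5 — Magnitude: |H| = 0.008614 (-41.3 dB); phase: φ = 89.5°.

|H| = 0.008614 (-41.3 dB), φ = 89.5°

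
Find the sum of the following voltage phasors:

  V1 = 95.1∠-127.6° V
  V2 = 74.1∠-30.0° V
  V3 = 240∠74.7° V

Step 1 — Convert each phasor to rectangular form:
  V1 = 95.1·(cos(-127.6°) + j·sin(-127.6°)) = -58.02 - j75.35 V
  V2 = 74.1·(cos(-30.0°) + j·sin(-30.0°)) = 64.17 - j37.05 V
  V3 = 240·(cos(74.7°) + j·sin(74.7°)) = 63.33 + j231.5 V
Step 2 — Sum components: V_total = 69.48 + j119.1 V.
Step 3 — Convert to polar: |V_total| = 137.9 V, ∠V_total = 59.7°.

V_total = 137.9∠59.7° V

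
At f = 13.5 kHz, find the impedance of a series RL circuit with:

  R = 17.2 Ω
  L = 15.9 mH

Step 1 — Angular frequency: ω = 2π·f = 2π·1.35e+04 = 8.482e+04 rad/s.
Step 2 — Component impedances:
  R: Z = R = 17.2 Ω
  L: Z = jωL = j·8.482e+04·0.0159 = 0 + j1349 Ω
Step 3 — Series combination: Z_total = R + L = 17.2 + j1349 Ω = 1349∠89.3° Ω.

Z = 17.2 + j1349 Ω = 1349∠89.3° Ω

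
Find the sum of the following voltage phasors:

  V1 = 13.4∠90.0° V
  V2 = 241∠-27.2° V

Step 1 — Convert each phasor to rectangular form:
  V1 = 13.4·(cos(90.0°) + j·sin(90.0°)) = 0 + j13.4 V
  V2 = 241·(cos(-27.2°) + j·sin(-27.2°)) = 214.3 - j110.2 V
Step 2 — Sum components: V_total = 214.3 - j96.76 V.
Step 3 — Convert to polar: |V_total| = 235.2 V, ∠V_total = -24.3°.

V_total = 235.2∠-24.3° V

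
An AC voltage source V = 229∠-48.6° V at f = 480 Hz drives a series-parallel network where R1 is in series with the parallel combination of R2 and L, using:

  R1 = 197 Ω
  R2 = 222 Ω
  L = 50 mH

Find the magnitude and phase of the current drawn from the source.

Step 1 — Angular frequency: ω = 2π·f = 2π·480 = 3016 rad/s.
Step 2 — Component impedances:
  R1: Z = R = 197 Ω
  R2: Z = R = 222 Ω
  L: Z = jωL = j·3016·0.05 = 0 + j150.8 Ω
Step 3 — Parallel branch: R2 || L = 1/(1/R2 + 1/L) = 70.09 + j103.2 Ω.
Step 4 — Series with R1: Z_total = R1 + (R2 || L) = 267.1 + j103.2 Ω = 286.3∠21.1° Ω.
Step 5 — Source phasor: V = 229∠-48.6° V = 151.4 - j171.8 V.
Step 6 — Ohm's law: I = V / Z_total = (151.4 - j171.8) / (267.1 + j103.2) = 0.2772 - j0.7502 A.
Step 7 — Convert to polar: |I| = 0.7998 A, ∠I = -69.7°.

I = 0.7998∠-69.7° A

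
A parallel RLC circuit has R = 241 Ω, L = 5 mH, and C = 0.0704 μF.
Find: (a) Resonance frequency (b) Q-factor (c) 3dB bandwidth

Step 1 — Resonance: ω₀ = 1/√(LC) = 1/√(0.005·7.04e-08) = 5.33e+04 rad/s.
Step 2 — f₀ = ω₀/(2π) = 8483 Hz.
Step 3 — Parallel Q: Q = R/(ω₀L) = 241/(5.33e+04·0.005) = 0.9043.
Step 4 — Bandwidth: Δω = ω₀/Q = 5.894e+04 rad/s; BW = Δω/(2π) = 9381 Hz.

(a) f₀ = 8483 Hz  (b) Q = 0.9043  (c) BW = 9381 Hz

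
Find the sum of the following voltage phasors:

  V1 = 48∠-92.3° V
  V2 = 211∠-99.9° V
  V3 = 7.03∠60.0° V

Step 1 — Convert each phasor to rectangular form:
  V1 = 48·(cos(-92.3°) + j·sin(-92.3°)) = -1.926 - j47.96 V
  V2 = 211·(cos(-99.9°) + j·sin(-99.9°)) = -36.28 - j207.9 V
  V3 = 7.03·(cos(60.0°) + j·sin(60.0°)) = 3.515 + j6.088 V
Step 2 — Sum components: V_total = -34.69 - j249.7 V.
Step 3 — Convert to polar: |V_total| = 252.1 V, ∠V_total = -97.9°.

V_total = 252.1∠-97.9° V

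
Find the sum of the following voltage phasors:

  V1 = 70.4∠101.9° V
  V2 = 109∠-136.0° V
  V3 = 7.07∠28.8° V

Step 1 — Convert each phasor to rectangular form:
  V1 = 70.4·(cos(101.9°) + j·sin(101.9°)) = -14.52 + j68.89 V
  V2 = 109·(cos(-136.0°) + j·sin(-136.0°)) = -78.41 - j75.72 V
  V3 = 7.07·(cos(28.8°) + j·sin(28.8°)) = 6.195 + j3.406 V
Step 2 — Sum components: V_total = -86.73 - j3.425 V.
Step 3 — Convert to polar: |V_total| = 86.8 V, ∠V_total = -177.7°.

V_total = 86.8∠-177.7° V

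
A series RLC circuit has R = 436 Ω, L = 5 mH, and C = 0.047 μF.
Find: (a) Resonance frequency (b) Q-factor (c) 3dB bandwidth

Step 1 — Resonance condition Im(Z)=0 gives ω₀ = 1/√(LC).
Step 2 — ω₀ = 1/√(0.005·4.7e-08) = 6.523e+04 rad/s.
Step 3 — f₀ = ω₀/(2π) = 1.038e+04 Hz.
Step 4 — Series Q: Q = ω₀L/R = 6.523e+04·0.005/436 = 0.7481.
Step 5 — 3dB bandwidth: Δω = ω₀/Q = 8.72e+04 rad/s; BW = Δω/(2π) = 1.388e+04 Hz.

(a) f₀ = 1.038e+04 Hz  (b) Q = 0.7481  (c) BW = 1.388e+04 Hz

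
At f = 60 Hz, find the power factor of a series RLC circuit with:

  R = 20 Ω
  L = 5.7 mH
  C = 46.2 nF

Step 1 — Angular frequency: ω = 2π·f = 2π·60 = 377 rad/s.
Step 2 — Component impedances:
  R: Z = R = 20 Ω
  L: Z = jωL = j·377·0.0057 = 0 + j2.149 Ω
  C: Z = 1/(jωC) = -j/(ω·C) = 0 - j5.742e+04 Ω
Step 3 — Series combination: Z_total = R + L + C = 20 - j5.741e+04 Ω = 5.741e+04∠-90.0° Ω.
Step 4 — Power factor: PF = cos(φ) = Re(Z)/|Z| = 20/5.741e+04 = 0.0003484.
Step 5 — Type: Im(Z) = -5.741e+04 ⇒ leading (phase φ = -90.0°).

PF = 0.0003484 (leading, φ = -90.0°)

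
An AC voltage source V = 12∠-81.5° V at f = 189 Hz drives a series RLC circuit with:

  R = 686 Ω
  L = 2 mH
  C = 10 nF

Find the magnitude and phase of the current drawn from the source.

Step 1 — Angular frequency: ω = 2π·f = 2π·189 = 1188 rad/s.
Step 2 — Component impedances:
  R: Z = R = 686 Ω
  L: Z = jωL = j·1188·0.002 = 0 + j2.375 Ω
  C: Z = 1/(jωC) = -j/(ω·C) = 0 - j8.421e+04 Ω
Step 3 — Series combination: Z_total = R + L + C = 686 - j8.421e+04 Ω = 8.421e+04∠-89.5° Ω.
Step 4 — Source phasor: V = 12∠-81.5° V = 1.774 - j11.87 V.
Step 5 — Ohm's law: I = V / Z_total = (1.774 - j11.87) / (686 - j8.421e+04) = 0.0001411 + j1.991e-05 A.
Step 6 — Convert to polar: |I| = 0.0001425 A, ∠I = 8.0°.

I = 0.0001425∠8.0° A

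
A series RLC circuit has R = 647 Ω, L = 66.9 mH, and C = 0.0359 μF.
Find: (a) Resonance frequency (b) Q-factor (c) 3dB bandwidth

Step 1 — Resonance: ω₀ = 1/√(LC) = 1/√(0.0669·3.59e-08) = 2.041e+04 rad/s.
Step 2 — f₀ = ω₀/(2π) = 3248 Hz.
Step 3 — Series Q: Q = ω₀L/R = 2.041e+04·0.0669/647 = 2.11.
Step 4 — Bandwidth: Δω = ω₀/Q = 9671 rad/s; BW = Δω/(2π) = 1539 Hz.

(a) f₀ = 3248 Hz  (b) Q = 2.11  (c) BW = 1539 Hz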